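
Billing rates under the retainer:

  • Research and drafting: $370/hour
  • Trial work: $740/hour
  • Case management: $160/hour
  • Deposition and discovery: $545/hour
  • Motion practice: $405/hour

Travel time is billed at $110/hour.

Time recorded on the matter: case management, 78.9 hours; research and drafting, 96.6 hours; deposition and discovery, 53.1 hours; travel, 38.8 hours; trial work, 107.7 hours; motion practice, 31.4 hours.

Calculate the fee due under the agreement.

$173,988.50

Research and drafting: 96.6 × $370 = $35,742.00
Trial work: 107.7 × $740 = $79,698.00
Case management: 78.9 × $160 = $12,624.00
Deposition and discovery: 53.1 × $545 = $28,939.50
Motion practice: 31.4 × $405 = $12,717.00
Subtotal: $35,742.00 + $79,698.00 + $12,624.00 + $28,939.50 + $12,717.00 = $169,720.50
Travel: 38.8 × $110 = $4,268.00
Total: $169,720.50 + $4,268.00 = $173,988.50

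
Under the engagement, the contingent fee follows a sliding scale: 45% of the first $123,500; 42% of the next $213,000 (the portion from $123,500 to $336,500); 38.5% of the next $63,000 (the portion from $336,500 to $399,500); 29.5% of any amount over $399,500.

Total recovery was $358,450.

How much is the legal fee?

$153,485.75

First $123,500 at 45% = $55,575.00
Next $213,000 at 42% = $89,460.00
Remaining $21,950 at 38.5% = $8,450.75
Fee: $55,575.00 + $89,460.00 + $8,450.75 = $153,485.75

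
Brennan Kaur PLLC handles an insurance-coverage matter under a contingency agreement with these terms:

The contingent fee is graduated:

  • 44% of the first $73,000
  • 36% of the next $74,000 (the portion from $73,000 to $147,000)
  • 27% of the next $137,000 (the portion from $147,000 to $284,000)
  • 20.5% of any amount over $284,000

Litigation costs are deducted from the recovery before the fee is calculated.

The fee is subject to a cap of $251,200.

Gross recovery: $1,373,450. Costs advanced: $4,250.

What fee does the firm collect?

Fee base (net of costs): $1,373,450 − $4,250 = $1,369,200
First $73,000 at 44% = $32,120.00
Next $74,000 at 36% = $26,640.00
Next $137,000 at 27% = $36,990.00
Remaining $1,085,200 at 20.5% = $222,466.00
Fee: $32,120.00 + $26,640.00 + $36,990.00 + $222,466.00 = $318,216.00
$318,216.00 exceeds the $251,200 cap, so the fee is capped at $251,200.00.

$251,200.00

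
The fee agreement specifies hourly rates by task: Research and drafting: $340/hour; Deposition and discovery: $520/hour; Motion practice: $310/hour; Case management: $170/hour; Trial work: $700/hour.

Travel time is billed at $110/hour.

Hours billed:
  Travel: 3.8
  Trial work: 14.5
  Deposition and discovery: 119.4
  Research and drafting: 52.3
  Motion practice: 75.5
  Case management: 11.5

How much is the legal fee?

$115,798.00

Research and drafting: 52.3 × $340 = $17,782.00
Deposition and discovery: 119.4 × $520 = $62,088.00
Motion practice: 75.5 × $310 = $23,405.00
Case management: 11.5 × $170 = $1,955.00
Trial work: 14.5 × $700 = $10,150.00
Subtotal: $17,782.00 + $62,088.00 + $23,405.00 + $1,955.00 + $10,150.00 = $115,380.00
Travel: 3.8 × $110 = $418.00
Total: $115,380.00 + $418.00 = $115,798.00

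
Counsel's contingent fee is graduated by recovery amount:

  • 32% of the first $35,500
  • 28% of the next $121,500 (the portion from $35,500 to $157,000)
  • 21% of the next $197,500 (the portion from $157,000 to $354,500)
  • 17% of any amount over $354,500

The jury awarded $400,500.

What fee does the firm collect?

$94,675.00

First $35,500 at 32% = $11,360.00
Next $121,500 at 28% = $34,020.00
Next $197,500 at 21% = $41,475.00
Remaining $46,000 at 17% = $7,820.00
Fee: $11,360.00 + $34,020.00 + $41,475.00 + $7,820.00 = $94,675.00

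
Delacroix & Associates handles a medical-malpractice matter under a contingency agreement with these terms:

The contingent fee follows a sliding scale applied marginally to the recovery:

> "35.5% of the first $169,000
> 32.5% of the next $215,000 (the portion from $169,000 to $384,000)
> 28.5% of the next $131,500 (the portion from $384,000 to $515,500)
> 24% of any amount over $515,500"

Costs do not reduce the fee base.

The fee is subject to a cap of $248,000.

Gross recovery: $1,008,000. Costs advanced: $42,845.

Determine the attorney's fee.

Fee base is the gross recovery, $1,008,000; costs are reimbursed separately.
First $169,000 at 35.5% = $59,995.00
Next $215,000 at 32.5% = $69,875.00
Next $131,500 at 28.5% = $37,477.50
Remaining $492,500 at 24% = $118,200.00
Fee: $59,995.00 + $69,875.00 + $37,477.50 + $118,200.00 = $285,547.50
$285,547.50 exceeds the $248,000 cap, so the fee is capped at $248,000.00.

$248,000.00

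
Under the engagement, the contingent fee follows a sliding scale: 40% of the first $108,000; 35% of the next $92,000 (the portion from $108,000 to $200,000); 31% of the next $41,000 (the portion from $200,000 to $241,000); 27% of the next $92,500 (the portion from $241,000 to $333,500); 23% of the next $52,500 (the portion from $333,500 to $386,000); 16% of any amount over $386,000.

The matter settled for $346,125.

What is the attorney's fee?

First $108,000 at 40% = $43,200.00
Next $92,000 at 35% = $32,200.00
Next $41,000 at 31% = $12,710.00
Next $92,500 at 27% = $24,975.00
Remaining $12,625 at 23% = $2,903.75
Fee: $43,200.00 + $32,200.00 + $12,710.00 + $24,975.00 + $2,903.75 = $115,988.75

$115,988.75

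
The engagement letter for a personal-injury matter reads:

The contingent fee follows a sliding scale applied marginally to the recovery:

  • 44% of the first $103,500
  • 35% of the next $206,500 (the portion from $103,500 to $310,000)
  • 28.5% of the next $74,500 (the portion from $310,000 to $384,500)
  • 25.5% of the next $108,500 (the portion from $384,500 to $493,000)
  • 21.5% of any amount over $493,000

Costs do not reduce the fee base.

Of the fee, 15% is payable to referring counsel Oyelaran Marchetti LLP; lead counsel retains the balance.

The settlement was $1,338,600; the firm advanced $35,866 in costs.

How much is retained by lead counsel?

Fee base is the gross recovery, $1,338,600; costs are reimbursed separately.
First $103,500 at 44% = $45,540.00
Next $206,500 at 35% = $72,275.00
Next $74,500 at 28.5% = $21,232.50
Next $108,500 at 25.5% = $27,667.50
Remaining $845,600 at 21.5% = $181,804.00
Fee: $45,540.00 + $72,275.00 + $21,232.50 + $27,667.50 + $181,804.00 = $348,519.00
Referral share: 15% of $348,519.00 = $52,277.85; lead counsel retains $348,519.00 − $52,277.85 = $296,241.15.

$296,241.15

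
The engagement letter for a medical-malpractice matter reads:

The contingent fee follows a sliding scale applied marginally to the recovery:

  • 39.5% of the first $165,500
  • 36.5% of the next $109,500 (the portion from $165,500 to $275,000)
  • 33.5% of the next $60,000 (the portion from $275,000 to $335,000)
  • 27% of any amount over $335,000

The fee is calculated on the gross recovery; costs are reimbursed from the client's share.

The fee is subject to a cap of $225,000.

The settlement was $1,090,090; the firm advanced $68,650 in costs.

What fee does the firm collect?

Fee base is the gross recovery, $1,090,090; costs are reimbursed separately.
First $165,500 at 39.5% = $65,372.50
Next $109,500 at 36.5% = $39,967.50
Next $60,000 at 33.5% = $20,100.00
Remaining $755,090 at 27% = $203,874.30
Fee: $65,372.50 + $39,967.50 + $20,100.00 + $203,874.30 = $329,314.30
$329,314.30 exceeds the $225,000 cap, so the fee is capped at $225,000.00.

$225,000.00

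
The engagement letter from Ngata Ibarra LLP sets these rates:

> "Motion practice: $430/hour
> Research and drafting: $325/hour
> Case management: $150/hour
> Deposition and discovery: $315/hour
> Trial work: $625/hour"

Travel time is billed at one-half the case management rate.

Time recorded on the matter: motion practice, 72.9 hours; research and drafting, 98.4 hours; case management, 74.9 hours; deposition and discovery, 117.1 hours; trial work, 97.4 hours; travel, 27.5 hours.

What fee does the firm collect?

$174,386.00

Motion practice: 72.9 × $430 = $31,347.00
Research and drafting: 98.4 × $325 = $31,980.00
Case management: 74.9 × $150 = $11,235.00
Deposition and discovery: 117.1 × $315 = $36,886.50
Trial work: 97.4 × $625 = $60,875.00
Subtotal: $31,347.00 + $31,980.00 + $11,235.00 + $36,886.50 + $60,875.00 = $172,323.50
Travel: 27.5 × ($150 ÷ 2) = 27.5 × $75.00 = $2,062.50
Total: $172,323.50 + $2,062.50 = $174,386.00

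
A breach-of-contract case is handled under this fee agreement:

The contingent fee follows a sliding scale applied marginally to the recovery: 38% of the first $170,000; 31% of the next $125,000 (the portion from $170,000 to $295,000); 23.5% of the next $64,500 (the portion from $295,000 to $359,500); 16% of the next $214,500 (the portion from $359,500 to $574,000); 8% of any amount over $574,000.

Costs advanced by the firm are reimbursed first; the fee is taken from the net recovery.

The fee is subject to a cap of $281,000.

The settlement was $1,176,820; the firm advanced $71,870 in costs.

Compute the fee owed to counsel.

Fee base (net of costs): $1,176,820 − $71,870 = $1,104,950
First $170,000 at 38% = $64,600.00
Next $125,000 at 31% = $38,750.00
Next $64,500 at 23.5% = $15,157.50
Next $214,500 at 16% = $34,320.00
Remaining $530,950 at 8% = $42,476.00
Fee: $64,600.00 + $38,750.00 + $15,157.50 + $34,320.00 + $42,476.00 = $195,303.50
$195,303.50 is under the $281,000 cap.

$195,303.50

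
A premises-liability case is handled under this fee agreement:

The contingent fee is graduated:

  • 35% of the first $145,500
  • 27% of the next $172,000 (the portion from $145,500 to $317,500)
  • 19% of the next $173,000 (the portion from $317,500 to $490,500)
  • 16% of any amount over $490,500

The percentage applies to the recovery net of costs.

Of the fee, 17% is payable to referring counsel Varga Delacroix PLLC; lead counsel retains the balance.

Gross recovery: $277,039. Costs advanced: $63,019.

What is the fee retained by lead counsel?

Fee base (net of costs): $277,039 − $63,019 = $214,020
First $145,500 at 35% = $50,925.00
Remaining $68,520 at 27% = $18,500.40
Fee: $50,925.00 + $18,500.40 = $69,425.40
Referral share: 17% of $69,425.40 = $11,802.32; lead counsel retains $69,425.40 − $11,802.32 = $57,623.08.

$57,623.08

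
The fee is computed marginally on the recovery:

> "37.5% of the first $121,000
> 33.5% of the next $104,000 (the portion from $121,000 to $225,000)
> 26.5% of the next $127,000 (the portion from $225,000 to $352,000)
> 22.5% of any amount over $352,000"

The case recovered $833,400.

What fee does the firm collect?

First $121,000 at 37.5% = $45,375.00
Next $104,000 at 33.5% = $34,840.00
Next $127,000 at 26.5% = $33,655.00
Remaining $481,400 at 22.5% = $108,315.00
Fee: $45,375.00 + $34,840.00 + $33,655.00 + $108,315.00 = $222,185.00

$222,185.00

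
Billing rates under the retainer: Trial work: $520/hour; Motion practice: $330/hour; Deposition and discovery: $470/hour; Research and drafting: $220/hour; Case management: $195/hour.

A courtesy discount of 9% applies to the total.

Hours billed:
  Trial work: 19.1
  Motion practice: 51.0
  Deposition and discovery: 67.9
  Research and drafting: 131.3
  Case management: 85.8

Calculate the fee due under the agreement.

Trial work: 19.1 × $520 = $9,932.00
Motion practice: 51.0 × $330 = $16,830.00
Deposition and discovery: 67.9 × $470 = $31,913.00
Research and drafting: 131.3 × $220 = $28,886.00
Case management: 85.8 × $195 = $16,731.00
Subtotal: $104,292.00
Less 9% discount: −$9,386.28
Total: $104,292.00 − $9,386.28 = $94,905.72

$94,905.72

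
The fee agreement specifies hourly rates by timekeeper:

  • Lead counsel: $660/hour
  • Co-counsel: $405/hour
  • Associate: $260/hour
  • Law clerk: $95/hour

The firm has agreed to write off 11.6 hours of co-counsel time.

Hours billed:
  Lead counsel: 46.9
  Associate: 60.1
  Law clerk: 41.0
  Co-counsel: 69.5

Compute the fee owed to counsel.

Lead counsel: 46.9 × $660 = $30,954.00
Co-counsel: 69.5 × $405 = $28,147.50
Associate: 60.1 × $260 = $15,626.00
Law clerk: 41.0 × $95 = $3,895.00
Subtotal: $78,622.50
Write-off: 11.6 × $405 = $4,698.00
Total: $78,622.50 − $4,698.00 = $73,924.50

$73,924.50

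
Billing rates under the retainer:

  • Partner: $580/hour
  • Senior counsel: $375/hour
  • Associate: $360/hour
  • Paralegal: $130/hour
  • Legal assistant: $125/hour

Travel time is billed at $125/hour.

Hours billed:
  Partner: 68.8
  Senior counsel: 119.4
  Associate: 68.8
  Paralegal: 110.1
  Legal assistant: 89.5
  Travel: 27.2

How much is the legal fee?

Partner: 68.8 × $580 = $39,904.00
Senior counsel: 119.4 × $375 = $44,775.00
Associate: 68.8 × $360 = $24,768.00
Paralegal: 110.1 × $130 = $14,313.00
Legal assistant: 89.5 × $125 = $11,187.50
Subtotal: $39,904.00 + $44,775.00 + $24,768.00 + $14,313.00 + $11,187.50 = $134,947.50
Travel: 27.2 × $125 = $3,400.00
Total: $134,947.50 + $3,400.00 = $138,347.50

$138,347.50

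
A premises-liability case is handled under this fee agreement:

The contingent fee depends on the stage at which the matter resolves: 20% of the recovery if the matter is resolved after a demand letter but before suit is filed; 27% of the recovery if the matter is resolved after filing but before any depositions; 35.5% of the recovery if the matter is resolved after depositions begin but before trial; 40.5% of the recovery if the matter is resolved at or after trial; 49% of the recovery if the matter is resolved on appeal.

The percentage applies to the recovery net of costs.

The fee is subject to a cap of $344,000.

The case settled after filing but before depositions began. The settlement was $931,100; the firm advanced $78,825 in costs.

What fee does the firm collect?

$230,114.25

Fee base (net of costs): $931,100 − $78,825 = $852,275
The matter settled after filing but before depositions began, so the 27% rate applies.
$852,275 × 27% = $230,114.25
$230,114.25 is under the $344,000 cap.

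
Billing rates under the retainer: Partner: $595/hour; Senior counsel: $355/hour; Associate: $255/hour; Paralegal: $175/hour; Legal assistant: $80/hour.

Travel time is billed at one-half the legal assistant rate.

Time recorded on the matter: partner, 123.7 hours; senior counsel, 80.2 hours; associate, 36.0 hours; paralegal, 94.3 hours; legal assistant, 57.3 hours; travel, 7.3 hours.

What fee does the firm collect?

$132,631.00

Partner: 123.7 × $595 = $73,601.50
Senior counsel: 80.2 × $355 = $28,471.00
Associate: 36.0 × $255 = $9,180.00
Paralegal: 94.3 × $175 = $16,502.50
Legal assistant: 57.3 × $80 = $4,584.00
Subtotal: $73,601.50 + $28,471.00 + $9,180.00 + $16,502.50 + $4,584.00 = $132,339.00
Travel: 7.3 × ($80 ÷ 2) = 7.3 × $40.00 = $292.00
Total: $132,339.00 + $292.00 = $132,631.00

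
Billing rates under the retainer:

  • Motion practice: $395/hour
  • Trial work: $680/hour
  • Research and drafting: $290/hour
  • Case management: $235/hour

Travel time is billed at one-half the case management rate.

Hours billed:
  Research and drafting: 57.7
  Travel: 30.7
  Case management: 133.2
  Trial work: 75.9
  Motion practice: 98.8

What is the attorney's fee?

Motion practice: 98.8 × $395 = $39,026.00
Trial work: 75.9 × $680 = $51,612.00
Research and drafting: 57.7 × $290 = $16,733.00
Case management: 133.2 × $235 = $31,302.00
Subtotal: $39,026.00 + $51,612.00 + $16,733.00 + $31,302.00 = $138,673.00
Travel: 30.7 × ($235 ÷ 2) = 30.7 × $117.50 = $3,607.25
Total: $138,673.00 + $3,607.25 = $142,280.25

$142,280.25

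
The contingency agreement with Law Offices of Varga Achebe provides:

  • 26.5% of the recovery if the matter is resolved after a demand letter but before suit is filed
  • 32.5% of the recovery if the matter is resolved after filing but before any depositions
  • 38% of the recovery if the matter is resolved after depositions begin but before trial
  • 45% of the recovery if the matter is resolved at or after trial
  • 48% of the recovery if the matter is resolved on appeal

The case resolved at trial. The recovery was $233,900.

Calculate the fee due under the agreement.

$105,255.00

The matter resolved at trial, so the 45% rate applies.
$233,900 × 45% = $105,255.00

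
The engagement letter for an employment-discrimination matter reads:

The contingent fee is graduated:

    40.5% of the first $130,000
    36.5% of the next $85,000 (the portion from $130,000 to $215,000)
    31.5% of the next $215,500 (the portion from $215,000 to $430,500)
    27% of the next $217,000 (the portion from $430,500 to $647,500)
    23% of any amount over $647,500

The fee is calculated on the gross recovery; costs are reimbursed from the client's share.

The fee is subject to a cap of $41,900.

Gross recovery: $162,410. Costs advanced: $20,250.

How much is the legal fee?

Fee base is the gross recovery, $162,410; costs are reimbursed separately.
First $130,000 at 40.5% = $52,650.00
Remaining $32,410 at 36.5% = $11,829.65
Fee: $52,650.00 + $11,829.65 = $64,479.65
$64,479.65 exceeds the $41,900 cap, so the fee is capped at $41,900.00.

$41,900.00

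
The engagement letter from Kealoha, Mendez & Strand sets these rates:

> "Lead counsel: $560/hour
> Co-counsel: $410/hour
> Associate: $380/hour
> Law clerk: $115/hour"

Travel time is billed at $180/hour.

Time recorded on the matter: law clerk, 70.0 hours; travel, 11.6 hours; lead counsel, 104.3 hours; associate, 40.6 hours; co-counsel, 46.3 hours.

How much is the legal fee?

Lead counsel: 104.3 × $560 = $58,408.00
Co-counsel: 46.3 × $410 = $18,983.00
Associate: 40.6 × $380 = $15,428.00
Law clerk: 70.0 × $115 = $8,050.00
Subtotal: $58,408.00 + $18,983.00 + $15,428.00 + $8,050.00 = $100,869.00
Travel: 11.6 × $180 = $2,088.00
Total: $100,869.00 + $2,088.00 = $102,957.00

$102,957.00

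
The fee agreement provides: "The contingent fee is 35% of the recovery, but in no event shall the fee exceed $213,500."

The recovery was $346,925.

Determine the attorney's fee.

35% of $346,925 = $121,423.75
That is under the $213,500 cap.

$121,423.75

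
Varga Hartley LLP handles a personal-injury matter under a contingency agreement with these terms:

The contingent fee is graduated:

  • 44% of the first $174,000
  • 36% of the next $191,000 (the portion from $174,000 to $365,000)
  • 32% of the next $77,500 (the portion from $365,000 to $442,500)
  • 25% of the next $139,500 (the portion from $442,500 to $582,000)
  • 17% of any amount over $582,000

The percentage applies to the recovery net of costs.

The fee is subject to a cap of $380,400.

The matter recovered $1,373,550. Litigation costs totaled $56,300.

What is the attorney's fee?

Fee base (net of costs): $1,373,550 − $56,300 = $1,317,250
First $174,000 at 44% = $76,560.00
Next $191,000 at 36% = $68,760.00
Next $77,500 at 32% = $24,800.00
Next $139,500 at 25% = $34,875.00
Remaining $735,250 at 17% = $124,992.50
Fee: $76,560.00 + $68,760.00 + $24,800.00 + $34,875.00 + $124,992.50 = $329,987.50
$329,987.50 is under the $380,400 cap.

$329,987.50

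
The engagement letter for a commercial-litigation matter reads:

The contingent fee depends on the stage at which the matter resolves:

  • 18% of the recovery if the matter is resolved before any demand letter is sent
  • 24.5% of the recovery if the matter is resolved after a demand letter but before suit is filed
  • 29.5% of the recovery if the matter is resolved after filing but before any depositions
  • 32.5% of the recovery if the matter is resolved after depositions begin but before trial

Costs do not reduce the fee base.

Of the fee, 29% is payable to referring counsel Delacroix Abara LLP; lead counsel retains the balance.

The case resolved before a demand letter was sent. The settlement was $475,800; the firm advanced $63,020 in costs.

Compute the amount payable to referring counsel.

$24,836.76

Fee base is the gross recovery, $475,800; costs are reimbursed separately.
The matter resolved before a demand letter was sent, so the 18% rate applies.
$475,800 × 18% = $85,644.00
Referral share: 29% of $85,644.00 = $24,836.76; lead counsel retains $85,644.00 − $24,836.76 = $60,807.24.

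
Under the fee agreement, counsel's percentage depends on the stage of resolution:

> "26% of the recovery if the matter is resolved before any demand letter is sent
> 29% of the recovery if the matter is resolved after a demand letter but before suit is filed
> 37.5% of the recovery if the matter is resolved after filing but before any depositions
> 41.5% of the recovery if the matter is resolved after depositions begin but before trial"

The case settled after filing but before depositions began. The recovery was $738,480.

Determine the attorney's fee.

$276,930.00

The matter settled after filing but before depositions began, so the 37.5% rate applies.
$738,480 × 37.5% = $276,930.00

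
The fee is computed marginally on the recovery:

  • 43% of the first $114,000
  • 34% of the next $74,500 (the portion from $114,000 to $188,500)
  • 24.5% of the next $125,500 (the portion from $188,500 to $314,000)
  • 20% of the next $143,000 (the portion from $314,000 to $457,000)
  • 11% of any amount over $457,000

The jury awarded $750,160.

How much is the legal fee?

$165,945.10

First $114,000 at 43% = $49,020.00
Next $74,500 at 34% = $25,330.00
Next $125,500 at 24.5% = $30,747.50
Next $143,000 at 20% = $28,600.00
Remaining $293,160 at 11% = $32,247.60
Fee: $49,020.00 + $25,330.00 + $30,747.50 + $28,600.00 + $32,247.60 = $165,945.10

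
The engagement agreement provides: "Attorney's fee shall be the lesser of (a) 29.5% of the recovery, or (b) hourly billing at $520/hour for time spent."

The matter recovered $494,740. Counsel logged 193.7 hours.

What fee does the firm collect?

(a) 29.5% of $494,740 = $145,948.30
(b) 193.7 × $520 = $100,724.00
The lesser is (b): $100,724.00.

$100,724.00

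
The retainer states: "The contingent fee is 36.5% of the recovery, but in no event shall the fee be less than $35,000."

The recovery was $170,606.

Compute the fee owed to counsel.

36.5% of $170,606 = $62,271.19
That exceeds the $35,000 minimum.

$62,271.19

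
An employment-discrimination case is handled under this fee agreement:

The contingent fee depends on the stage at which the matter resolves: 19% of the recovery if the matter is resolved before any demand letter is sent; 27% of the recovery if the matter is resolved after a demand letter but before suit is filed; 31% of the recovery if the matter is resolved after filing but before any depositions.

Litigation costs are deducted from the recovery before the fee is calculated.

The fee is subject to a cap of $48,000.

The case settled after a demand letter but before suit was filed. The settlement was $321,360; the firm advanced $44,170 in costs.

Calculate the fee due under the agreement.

Fee base (net of costs): $321,360 − $44,170 = $277,190
The matter settled after a demand letter but before suit was filed, so the 27% rate applies.
$277,190 × 27% = $74,841.30
$74,841.30 exceeds the $48,000 cap, so the fee is capped at $48,000.00.

$48,000.00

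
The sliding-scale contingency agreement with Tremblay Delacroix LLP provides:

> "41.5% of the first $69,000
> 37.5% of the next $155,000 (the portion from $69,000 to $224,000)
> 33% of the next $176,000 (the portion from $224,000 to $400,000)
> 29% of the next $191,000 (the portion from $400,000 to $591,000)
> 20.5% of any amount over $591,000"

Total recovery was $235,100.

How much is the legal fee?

First $69,000 at 41.5% = $28,635.00
Next $155,000 at 37.5% = $58,125.00
Remaining $11,100 at 33% = $3,663.00
Fee: $28,635.00 + $58,125.00 + $3,663.00 = $90,423.00

$90,423.00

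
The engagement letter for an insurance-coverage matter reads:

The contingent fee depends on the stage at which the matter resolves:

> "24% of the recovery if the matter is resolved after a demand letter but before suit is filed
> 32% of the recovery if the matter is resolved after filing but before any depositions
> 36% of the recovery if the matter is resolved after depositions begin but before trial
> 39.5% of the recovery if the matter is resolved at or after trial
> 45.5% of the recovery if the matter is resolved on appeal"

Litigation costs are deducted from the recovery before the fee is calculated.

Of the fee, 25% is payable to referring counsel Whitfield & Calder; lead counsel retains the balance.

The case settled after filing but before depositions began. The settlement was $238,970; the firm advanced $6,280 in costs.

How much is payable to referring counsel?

$18,615.20

Fee base (net of costs): $238,970 − $6,280 = $232,690
The matter settled after filing but before depositions began, so the 32% rate applies.
$232,690 × 32% = $74,460.80
Referral share: 25% of $74,460.80 = $18,615.20; lead counsel retains $74,460.80 − $18,615.20 = $55,845.60.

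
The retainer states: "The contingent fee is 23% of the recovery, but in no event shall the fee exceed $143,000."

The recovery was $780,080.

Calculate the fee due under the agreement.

$143,000.00

23% of $780,080 = $179,418.40
That exceeds the $143,000 cap, so the fee is capped at $143,000.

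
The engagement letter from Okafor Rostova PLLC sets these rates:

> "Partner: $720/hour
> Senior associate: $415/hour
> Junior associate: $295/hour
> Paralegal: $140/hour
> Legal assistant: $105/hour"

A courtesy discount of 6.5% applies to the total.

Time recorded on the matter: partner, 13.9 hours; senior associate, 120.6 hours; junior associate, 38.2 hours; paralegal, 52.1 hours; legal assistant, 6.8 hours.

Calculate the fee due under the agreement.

Partner: 13.9 × $720 = $10,008.00
Senior associate: 120.6 × $415 = $50,049.00
Junior associate: 38.2 × $295 = $11,269.00
Paralegal: 52.1 × $140 = $7,294.00
Legal assistant: 6.8 × $105 = $714.00
Subtotal: $79,334.00
Less 6.5% discount: −$5,156.71
Total: $79,334.00 − $5,156.71 = $74,177.29

$74,177.29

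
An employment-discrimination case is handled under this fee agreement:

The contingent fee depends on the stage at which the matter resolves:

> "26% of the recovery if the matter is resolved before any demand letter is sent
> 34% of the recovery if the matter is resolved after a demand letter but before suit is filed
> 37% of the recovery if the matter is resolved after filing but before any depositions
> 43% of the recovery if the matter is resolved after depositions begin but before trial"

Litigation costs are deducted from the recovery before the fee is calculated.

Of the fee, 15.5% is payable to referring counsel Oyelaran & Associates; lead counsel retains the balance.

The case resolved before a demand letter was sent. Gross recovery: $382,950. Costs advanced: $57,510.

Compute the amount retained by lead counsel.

$71,499.17

Fee base (net of costs): $382,950 − $57,510 = $325,440
The matter resolved before a demand letter was sent, so the 26% rate applies.
$325,440 × 26% = $84,614.40
Referral share: 15.5% of $84,614.40 = $13,115.23; lead counsel retains $84,614.40 − $13,115.23 = $71,499.17.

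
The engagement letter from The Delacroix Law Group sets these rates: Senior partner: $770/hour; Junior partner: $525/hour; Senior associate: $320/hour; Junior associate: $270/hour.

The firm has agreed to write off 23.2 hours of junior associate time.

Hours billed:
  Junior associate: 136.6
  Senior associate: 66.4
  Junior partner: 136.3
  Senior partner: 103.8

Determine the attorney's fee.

Senior partner: 103.8 × $770 = $79,926.00
Junior partner: 136.3 × $525 = $71,557.50
Senior associate: 66.4 × $320 = $21,248.00
Junior associate: 136.6 × $270 = $36,882.00
Subtotal: $209,613.50
Write-off: 23.2 × $270 = $6,264.00
Total: $209,613.50 − $6,264.00 = $203,349.50

$203,349.50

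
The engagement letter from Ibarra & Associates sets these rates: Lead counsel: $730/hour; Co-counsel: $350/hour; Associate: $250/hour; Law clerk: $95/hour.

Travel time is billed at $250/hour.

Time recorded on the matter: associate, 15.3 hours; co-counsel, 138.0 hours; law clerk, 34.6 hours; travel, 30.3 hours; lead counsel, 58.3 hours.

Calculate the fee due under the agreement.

$105,546.00

Lead counsel: 58.3 × $730 = $42,559.00
Co-counsel: 138.0 × $350 = $48,300.00
Associate: 15.3 × $250 = $3,825.00
Law clerk: 34.6 × $95 = $3,287.00
Subtotal: $42,559.00 + $48,300.00 + $3,825.00 + $3,287.00 = $97,971.00
Travel: 30.3 × $250 = $7,575.00
Total: $97,971.00 + $7,575.00 = $105,546.00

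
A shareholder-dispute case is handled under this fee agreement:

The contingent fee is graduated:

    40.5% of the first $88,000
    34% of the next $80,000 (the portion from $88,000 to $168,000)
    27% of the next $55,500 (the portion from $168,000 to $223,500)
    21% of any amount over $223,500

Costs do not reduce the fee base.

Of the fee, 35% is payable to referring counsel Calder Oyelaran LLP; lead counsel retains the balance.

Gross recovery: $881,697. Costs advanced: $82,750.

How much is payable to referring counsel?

Fee base is the gross recovery, $881,697; costs are reimbursed separately.
First $88,000 at 40.5% = $35,640.00
Next $80,000 at 34% = $27,200.00
Next $55,500 at 27% = $14,985.00
Remaining $658,197 at 21% = $138,221.37
Fee: $35,640.00 + $27,200.00 + $14,985.00 + $138,221.37 = $216,046.37
Referral share: 35% of $216,046.37 = $75,616.23; lead counsel retains $216,046.37 − $75,616.23 = $140,430.14.

$75,616.23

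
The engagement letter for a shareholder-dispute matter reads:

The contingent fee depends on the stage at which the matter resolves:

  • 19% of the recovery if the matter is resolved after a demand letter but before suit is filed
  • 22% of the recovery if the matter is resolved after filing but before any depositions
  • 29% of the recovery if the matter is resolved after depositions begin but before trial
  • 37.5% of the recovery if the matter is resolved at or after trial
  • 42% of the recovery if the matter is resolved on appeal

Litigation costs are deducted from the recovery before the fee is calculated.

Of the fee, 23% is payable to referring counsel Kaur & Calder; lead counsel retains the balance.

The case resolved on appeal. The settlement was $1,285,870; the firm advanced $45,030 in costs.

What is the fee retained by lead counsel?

Fee base (net of costs): $1,285,870 − $45,030 = $1,240,840
The matter resolved on appeal, so the 42% rate applies.
$1,240,840 × 42% = $521,152.80
Referral share: 23% of $521,152.80 = $119,865.14; lead counsel retains $521,152.80 − $119,865.14 = $401,287.66.

$401,287.66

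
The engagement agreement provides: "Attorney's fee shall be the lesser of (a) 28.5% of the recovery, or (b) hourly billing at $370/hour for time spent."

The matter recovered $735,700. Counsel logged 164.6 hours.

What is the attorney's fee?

(a) 28.5% of $735,700 = $209,674.50
(b) 164.6 × $370 = $60,902.00
The lesser is (b): $60,902.00.

$60,902.00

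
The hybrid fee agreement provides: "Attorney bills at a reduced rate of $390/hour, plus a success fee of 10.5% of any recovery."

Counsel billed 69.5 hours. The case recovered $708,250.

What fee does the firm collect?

$101,471.25

Hourly: 69.5 × $390 = $27,105.00
Success fee: 10.5% of $708,250 = $74,366.25
Total: $27,105.00 + $74,366.25 = $101,471.25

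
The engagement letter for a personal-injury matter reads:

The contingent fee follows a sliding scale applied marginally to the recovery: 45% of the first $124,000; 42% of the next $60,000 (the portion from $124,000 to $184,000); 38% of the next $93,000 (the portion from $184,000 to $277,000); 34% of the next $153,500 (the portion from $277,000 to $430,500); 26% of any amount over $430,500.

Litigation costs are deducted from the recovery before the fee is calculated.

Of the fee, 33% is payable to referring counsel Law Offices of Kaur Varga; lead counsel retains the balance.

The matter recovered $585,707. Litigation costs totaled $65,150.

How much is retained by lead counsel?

$128,603.03

Fee base (net of costs): $585,707 − $65,150 = $520,557
First $124,000 at 45% = $55,800.00
Next $60,000 at 42% = $25,200.00
Next $93,000 at 38% = $35,340.00
Next $153,500 at 34% = $52,190.00
Remaining $90,057 at 26% = $23,414.82
Fee: $55,800.00 + $25,200.00 + $35,340.00 + $52,190.00 + $23,414.82 = $191,944.82
Referral share: 33% of $191,944.82 = $63,341.79; lead counsel retains $191,944.82 − $63,341.79 = $128,603.03.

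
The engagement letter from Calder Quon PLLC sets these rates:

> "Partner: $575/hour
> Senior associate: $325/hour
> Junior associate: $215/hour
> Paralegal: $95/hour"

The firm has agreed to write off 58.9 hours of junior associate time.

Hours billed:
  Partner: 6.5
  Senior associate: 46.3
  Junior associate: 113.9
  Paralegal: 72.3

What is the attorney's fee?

Partner: 6.5 × $575 = $3,737.50
Senior associate: 46.3 × $325 = $15,047.50
Junior associate: 113.9 × $215 = $24,488.50
Paralegal: 72.3 × $95 = $6,868.50
Subtotal: $50,142.00
Write-off: 58.9 × $215 = $12,663.50
Total: $50,142.00 − $12,663.50 = $37,478.50

$37,478.50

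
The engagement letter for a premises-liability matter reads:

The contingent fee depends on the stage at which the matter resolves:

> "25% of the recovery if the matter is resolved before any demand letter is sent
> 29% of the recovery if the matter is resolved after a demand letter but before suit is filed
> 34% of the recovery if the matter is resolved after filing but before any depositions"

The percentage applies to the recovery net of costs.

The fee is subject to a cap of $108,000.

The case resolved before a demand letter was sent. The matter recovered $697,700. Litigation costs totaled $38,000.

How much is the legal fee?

$108,000.00

Fee base (net of costs): $697,700 − $38,000 = $659,700
The matter resolved before a demand letter was sent, so the 25% rate applies.
$659,700 × 25% = $164,925.00
$164,925.00 exceeds the $108,000 cap, so the fee is capped at $108,000.00.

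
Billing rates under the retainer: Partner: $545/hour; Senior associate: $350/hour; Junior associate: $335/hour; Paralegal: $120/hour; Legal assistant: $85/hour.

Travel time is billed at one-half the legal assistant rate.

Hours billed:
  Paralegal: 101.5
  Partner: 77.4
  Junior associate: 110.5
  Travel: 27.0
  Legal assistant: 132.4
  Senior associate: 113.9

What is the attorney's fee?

Partner: 77.4 × $545 = $42,183.00
Senior associate: 113.9 × $350 = $39,865.00
Junior associate: 110.5 × $335 = $37,017.50
Paralegal: 101.5 × $120 = $12,180.00
Legal assistant: 132.4 × $85 = $11,254.00
Subtotal: $42,183.00 + $39,865.00 + $37,017.50 + $12,180.00 + $11,254.00 = $142,499.50
Travel: 27.0 × ($85 ÷ 2) = 27.0 × $42.50 = $1,147.50
Total: $142,499.50 + $1,147.50 = $143,647.00

$143,647.00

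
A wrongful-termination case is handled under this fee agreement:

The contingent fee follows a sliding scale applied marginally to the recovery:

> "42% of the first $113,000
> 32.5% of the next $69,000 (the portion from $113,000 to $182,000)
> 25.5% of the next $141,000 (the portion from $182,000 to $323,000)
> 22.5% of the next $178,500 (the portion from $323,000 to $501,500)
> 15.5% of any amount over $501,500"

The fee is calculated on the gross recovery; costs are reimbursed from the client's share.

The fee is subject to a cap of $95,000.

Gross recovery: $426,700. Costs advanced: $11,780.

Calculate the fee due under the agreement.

Fee base is the gross recovery, $426,700; costs are reimbursed separately.
First $113,000 at 42% = $47,460.00
Next $69,000 at 32.5% = $22,425.00
Next $141,000 at 25.5% = $35,955.00
Remaining $103,700 at 22.5% = $23,332.50
Fee: $47,460.00 + $22,425.00 + $35,955.00 + $23,332.50 = $129,172.50
$129,172.50 exceeds the $95,000 cap, so the fee is capped at $95,000.00.

$95,000.00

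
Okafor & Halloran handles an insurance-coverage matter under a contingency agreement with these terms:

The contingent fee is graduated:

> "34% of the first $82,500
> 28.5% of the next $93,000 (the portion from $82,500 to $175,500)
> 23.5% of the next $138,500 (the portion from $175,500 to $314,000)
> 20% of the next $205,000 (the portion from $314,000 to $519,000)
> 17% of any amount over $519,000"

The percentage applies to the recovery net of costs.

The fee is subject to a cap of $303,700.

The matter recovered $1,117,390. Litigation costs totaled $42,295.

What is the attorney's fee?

$222,638.65

Fee base (net of costs): $1,117,390 − $42,295 = $1,075,095
First $82,500 at 34% = $28,050.00
Next $93,000 at 28.5% = $26,505.00
Next $138,500 at 23.5% = $32,547.50
Next $205,000 at 20% = $41,000.00
Remaining $556,095 at 17% = $94,536.15
Fee: $28,050.00 + $26,505.00 + $32,547.50 + $41,000.00 + $94,536.15 = $222,638.65
$222,638.65 is under the $303,700 cap.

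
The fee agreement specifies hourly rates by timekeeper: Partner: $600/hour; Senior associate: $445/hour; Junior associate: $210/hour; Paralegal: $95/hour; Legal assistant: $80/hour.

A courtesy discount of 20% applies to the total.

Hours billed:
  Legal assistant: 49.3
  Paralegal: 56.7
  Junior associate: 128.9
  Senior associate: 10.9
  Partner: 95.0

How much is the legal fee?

Partner: 95.0 × $600 = $57,000.00
Senior associate: 10.9 × $445 = $4,850.50
Junior associate: 128.9 × $210 = $27,069.00
Paralegal: 56.7 × $95 = $5,386.50
Legal assistant: 49.3 × $80 = $3,944.00
Subtotal: $98,250.00
Less 20% discount: −$19,650.00
Total: $98,250.00 − $19,650.00 = $78,600.00

$78,600.00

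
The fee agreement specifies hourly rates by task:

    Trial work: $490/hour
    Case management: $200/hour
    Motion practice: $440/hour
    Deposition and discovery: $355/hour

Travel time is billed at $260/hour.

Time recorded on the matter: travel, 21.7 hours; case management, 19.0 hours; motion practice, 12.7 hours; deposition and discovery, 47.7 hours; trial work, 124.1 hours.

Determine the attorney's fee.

$92,772.50

Trial work: 124.1 × $490 = $60,809.00
Case management: 19.0 × $200 = $3,800.00
Motion practice: 12.7 × $440 = $5,588.00
Deposition and discovery: 47.7 × $355 = $16,933.50
Subtotal: $60,809.00 + $3,800.00 + $5,588.00 + $16,933.50 = $87,130.50
Travel: 21.7 × $260 = $5,642.00
Total: $87,130.50 + $5,642.00 = $92,772.50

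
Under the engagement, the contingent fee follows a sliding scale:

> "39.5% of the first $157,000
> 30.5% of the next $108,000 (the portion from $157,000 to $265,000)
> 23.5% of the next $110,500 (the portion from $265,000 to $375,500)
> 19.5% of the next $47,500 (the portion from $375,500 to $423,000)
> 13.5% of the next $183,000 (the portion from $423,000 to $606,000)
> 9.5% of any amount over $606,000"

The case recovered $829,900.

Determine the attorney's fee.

First $157,000 at 39.5% = $62,015.00
Next $108,000 at 30.5% = $32,940.00
Next $110,500 at 23.5% = $25,967.50
Next $47,500 at 19.5% = $9,262.50
Next $183,000 at 13.5% = $24,705.00
Remaining $223,900 at 9.5% = $21,270.50
Fee: $62,015.00 + $32,940.00 + $25,967.50 + $9,262.50 + $24,705.00 + $21,270.50 = $176,160.50

$176,160.50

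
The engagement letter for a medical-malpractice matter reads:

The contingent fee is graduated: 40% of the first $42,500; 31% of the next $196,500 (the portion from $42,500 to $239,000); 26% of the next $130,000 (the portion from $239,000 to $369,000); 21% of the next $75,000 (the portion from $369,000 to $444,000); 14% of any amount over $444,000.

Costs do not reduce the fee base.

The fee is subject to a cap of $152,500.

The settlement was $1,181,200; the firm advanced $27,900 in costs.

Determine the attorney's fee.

Fee base is the gross recovery, $1,181,200; costs are reimbursed separately.
First $42,500 at 40% = $17,000.00
Next $196,500 at 31% = $60,915.00
Next $130,000 at 26% = $33,800.00
Next $75,000 at 21% = $15,750.00
Remaining $737,200 at 14% = $103,208.00
Fee: $17,000.00 + $60,915.00 + $33,800.00 + $15,750.00 + $103,208.00 = $230,673.00
$230,673.00 exceeds the $152,500 cap, so the fee is capped at $152,500.00.

$152,500.00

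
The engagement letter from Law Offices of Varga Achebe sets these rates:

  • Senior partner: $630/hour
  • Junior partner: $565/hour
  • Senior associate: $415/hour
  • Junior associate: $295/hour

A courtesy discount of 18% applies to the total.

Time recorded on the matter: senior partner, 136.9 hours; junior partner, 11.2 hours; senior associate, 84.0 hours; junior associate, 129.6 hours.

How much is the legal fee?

Senior partner: 136.9 × $630 = $86,247.00
Junior partner: 11.2 × $565 = $6,328.00
Senior associate: 84.0 × $415 = $34,860.00
Junior associate: 129.6 × $295 = $38,232.00
Subtotal: $165,667.00
Less 18% discount: −$29,820.06
Total: $165,667.00 − $29,820.06 = $135,846.94

$135,846.94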